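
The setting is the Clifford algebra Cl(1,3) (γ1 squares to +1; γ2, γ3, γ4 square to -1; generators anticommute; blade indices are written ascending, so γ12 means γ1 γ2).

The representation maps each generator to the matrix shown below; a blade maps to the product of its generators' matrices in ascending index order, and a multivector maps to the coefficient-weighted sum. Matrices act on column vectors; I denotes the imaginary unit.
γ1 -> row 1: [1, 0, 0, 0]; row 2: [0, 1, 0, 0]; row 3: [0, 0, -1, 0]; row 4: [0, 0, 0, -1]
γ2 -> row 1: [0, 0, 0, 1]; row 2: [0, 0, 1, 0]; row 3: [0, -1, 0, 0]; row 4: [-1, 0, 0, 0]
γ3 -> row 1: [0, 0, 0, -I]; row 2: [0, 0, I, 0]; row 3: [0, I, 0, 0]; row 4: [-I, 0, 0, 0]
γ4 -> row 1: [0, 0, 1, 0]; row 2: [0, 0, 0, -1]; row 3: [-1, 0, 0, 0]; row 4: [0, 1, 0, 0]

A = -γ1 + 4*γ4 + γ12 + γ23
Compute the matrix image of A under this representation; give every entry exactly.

Bivector images (products of the table entries): rho(γ12) = rho(γ1)rho(γ2) = row 1: [0, 0, 0, 1]; row 2: [0, 0, 1, 0]; row 3: [0, 1, 0, 0]; row 4: [1, 0, 0, 0]; rho(γ23) = rho(γ2)rho(γ3) = row 1: [-I, 0, 0, 0]; row 2: [0, I, 0, 0]; row 3: [0, 0, -I, 0]; row 4: [0, 0, 0, I].
M = (-1)*rho(γ1) + (4)*rho(γ4) + (1)*rho(γ12) + (1)*rho(γ23), summed entrywise:
Answer: row 1: [-1 - I, 0, 4, 1]; row 2: [0, -1 + I, 1, -4]; row 3: [-4, 1, 1 - I, 0]; row 4: [1, 4, 0, 1 + I]


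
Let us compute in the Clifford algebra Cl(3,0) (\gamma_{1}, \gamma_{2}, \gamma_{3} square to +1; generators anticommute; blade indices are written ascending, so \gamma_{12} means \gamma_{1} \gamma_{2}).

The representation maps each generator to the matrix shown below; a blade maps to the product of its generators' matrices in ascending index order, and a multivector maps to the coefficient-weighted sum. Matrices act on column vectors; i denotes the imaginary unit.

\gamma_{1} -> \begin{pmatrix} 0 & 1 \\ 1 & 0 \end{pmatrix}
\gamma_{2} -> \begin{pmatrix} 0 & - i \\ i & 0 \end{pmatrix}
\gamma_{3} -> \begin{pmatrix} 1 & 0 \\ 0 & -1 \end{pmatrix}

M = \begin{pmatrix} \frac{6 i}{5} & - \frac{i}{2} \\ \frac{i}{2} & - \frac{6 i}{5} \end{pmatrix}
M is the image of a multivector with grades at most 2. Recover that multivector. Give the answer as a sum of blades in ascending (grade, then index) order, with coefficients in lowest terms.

Method: 1, rho(\gamma_{1}), rho(\gamma_{2}), rho(\gamma_{3}) form a trace-orthogonal basis of the 2x2 complex matrices (tr(X Y) = 2 if X = Y, else 0), so M = m0*1 + m1*rho(\gamma_{1}) + m2*rho(\gamma_{2}) + m3*rho(\gamma_{3}) with m0 = tr(M)/2 = 0, m1 = tr(M rho(\gamma_{1}))/2 = 0, m2 = tr(M rho(\gamma_{2}))/2 = \frac{1}{2}, m3 = tr(M rho(\gamma_{3}))/2 = \frac{6 i}{5}.
Multiplying table entries, the bivector images are rho(\gamma_{12}) = i*rho(\gamma_{3}), rho(\gamma_{13}) = -i*rho(\gamma_{2}), rho(\gamma_{23}) = i*rho(\gamma_{1}); with real blade coefficients the real parts of m0..m3 are the coefficients of 1, \gamma_{1}, \gamma_{2}, \gamma_{3} and the imaginary parts give the bivectors (\gamma_{23}: Im m1, \gamma_{13}: -Im m2, \gamma_{12}: Im m3).
Answer: \frac{1}{2} \gamma_{2} + \frac{6}{5} \gamma_{12}


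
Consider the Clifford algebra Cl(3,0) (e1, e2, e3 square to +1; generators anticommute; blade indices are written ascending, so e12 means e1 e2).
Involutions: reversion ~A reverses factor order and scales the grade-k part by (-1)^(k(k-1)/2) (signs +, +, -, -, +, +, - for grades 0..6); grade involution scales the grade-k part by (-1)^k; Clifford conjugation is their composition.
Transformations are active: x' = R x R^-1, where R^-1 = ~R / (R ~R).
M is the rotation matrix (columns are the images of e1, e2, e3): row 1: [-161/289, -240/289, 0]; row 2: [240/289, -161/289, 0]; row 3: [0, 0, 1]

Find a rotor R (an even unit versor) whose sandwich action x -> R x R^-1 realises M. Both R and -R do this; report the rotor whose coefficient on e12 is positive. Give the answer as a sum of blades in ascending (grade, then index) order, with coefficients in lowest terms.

Method: write R = a + b12*e12 + b13*e13 + b23*e23 with a^2 + b12^2 + b13^2 + b23^2 = 1 (so R^-1 = ~R). Expanding the columns R e_j ~R gives tr M = 4a^2 - 1 and, from the antisymmetric part, M21 - M12 = -4a*b12, M13 - M31 = 4a*b13, M32 - M23 = -4a*b23.
Here tr M = -33/289, so a^2 = (1 + tr M)/4 = 64/289 and a = ±8/17. Taking a = 8/17: M21 - M12 = 480/289, M13 - M31 = 0, M32 - M23 = 0, giving b12 = -15/17, b13 = 0, b23 = 0, i.e. R = 8/17 - 15/17*e12.
Its e12 coefficient is negative, so report the other preimage -R.
Answer: -8/17 + 15/17*e12. Why the constraint matters: R and -R act identically through the sandwich — M has trace -33/289 either way — so only the sign condition on e12 picks one of the two preimages.


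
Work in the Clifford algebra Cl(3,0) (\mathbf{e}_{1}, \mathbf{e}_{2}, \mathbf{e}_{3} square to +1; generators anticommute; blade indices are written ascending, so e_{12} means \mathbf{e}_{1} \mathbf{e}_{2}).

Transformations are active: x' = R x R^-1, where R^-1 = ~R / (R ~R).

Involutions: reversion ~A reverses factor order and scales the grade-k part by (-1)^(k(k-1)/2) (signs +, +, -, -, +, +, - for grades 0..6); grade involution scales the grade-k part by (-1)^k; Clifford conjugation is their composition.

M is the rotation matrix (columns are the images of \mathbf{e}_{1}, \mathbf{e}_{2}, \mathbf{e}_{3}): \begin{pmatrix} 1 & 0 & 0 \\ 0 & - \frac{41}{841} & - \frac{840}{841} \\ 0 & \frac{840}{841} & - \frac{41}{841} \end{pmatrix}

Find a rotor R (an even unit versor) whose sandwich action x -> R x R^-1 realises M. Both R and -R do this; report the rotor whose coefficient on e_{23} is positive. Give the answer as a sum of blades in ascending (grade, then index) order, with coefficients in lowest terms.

Method: write R = a + b12*e_{12} + b13*e_{13} + b23*e_{23} with a^2 + b12^2 + b13^2 + b23^2 = 1 (so R^-1 = ~R). Expanding the columns R e_j ~R gives tr M = 4a^2 - 1 and, from the antisymmetric part, M21 - M12 = -4a*b12, M13 - M31 = 4a*b13, M32 - M23 = -4a*b23.
Here tr M = \frac{759}{841}, so a^2 = (1 + tr M)/4 = \frac{400}{841} and a = ±\frac{20}{29}. Taking a = \frac{20}{29}: M21 - M12 = 0, M13 - M31 = 0, M32 - M23 = \frac{1680}{841}, giving b12 = 0, b13 = 0, b23 = -\frac{21}{29}, i.e. R = \frac{20}{29} - \frac{21}{29} e_{23}.
Its e_{23} coefficient is negative, so report the other preimage -R.
Answer: -\frac{20}{29} + \frac{21}{29} e_{23}. Uniqueness: Spin(3) -> SO(3) maps R and -R to the same rotation of trace \frac{759}{841}; fixing the sign of the e_{23} coefficient removes the ambiguity.


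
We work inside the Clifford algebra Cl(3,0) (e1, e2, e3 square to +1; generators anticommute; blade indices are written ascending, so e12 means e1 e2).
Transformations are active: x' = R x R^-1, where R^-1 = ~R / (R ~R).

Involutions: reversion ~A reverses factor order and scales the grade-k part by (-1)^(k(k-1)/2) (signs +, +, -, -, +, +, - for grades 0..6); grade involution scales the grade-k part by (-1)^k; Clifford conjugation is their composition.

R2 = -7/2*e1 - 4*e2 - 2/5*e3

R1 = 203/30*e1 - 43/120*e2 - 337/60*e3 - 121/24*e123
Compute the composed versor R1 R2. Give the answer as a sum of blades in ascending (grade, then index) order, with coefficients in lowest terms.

Distribute over the terms of R2 (each basis-blade product reordered to ascending indices, repeated generators contracted through their squares):
R1 (-7/2*e1) = -1421/60 - 301/240*e12 - 2359/120*e13 + 847/48*e23
R1 (-4*e2) = 43/30 - 406/15*e12 - 121/6*e13 - 337/15*e23
R1 (-2/5*e3) = 337/150 + 121/60*e12 - 203/75*e13 + 43/300*e23
Summing the partial products and collecting blades:
Answer: -6001/300 - 6313/240*e12 - 25519/600*e13 - 1871/400*e23


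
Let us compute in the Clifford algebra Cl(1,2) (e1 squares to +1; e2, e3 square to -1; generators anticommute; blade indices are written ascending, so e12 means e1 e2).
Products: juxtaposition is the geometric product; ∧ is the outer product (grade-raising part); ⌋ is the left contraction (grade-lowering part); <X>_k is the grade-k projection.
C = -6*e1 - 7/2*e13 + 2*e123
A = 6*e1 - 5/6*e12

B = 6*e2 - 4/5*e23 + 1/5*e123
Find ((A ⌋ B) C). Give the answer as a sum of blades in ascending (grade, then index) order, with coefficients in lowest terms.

step 1: -1/6*e3 + 6/5*e23
step 2: -109/60*e1 + 68/15*e12 - e13 - 36/5*e123
Answer: -109/60*e1 + 68/15*e12 - e13 - 36/5*e123


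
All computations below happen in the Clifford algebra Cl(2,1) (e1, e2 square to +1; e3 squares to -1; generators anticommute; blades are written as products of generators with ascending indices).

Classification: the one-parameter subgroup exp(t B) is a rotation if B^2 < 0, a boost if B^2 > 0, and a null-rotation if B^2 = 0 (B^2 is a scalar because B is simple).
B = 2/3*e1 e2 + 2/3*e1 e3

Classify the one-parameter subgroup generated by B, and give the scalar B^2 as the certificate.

B^2 term by term: the squares give (2/3)^2*(e1 e2)^2 + (2/3)^2*(e1 e3)^2 = 4/9*(-1) + 4/9*(+1) = 0 (each basis 2-blade squares to minus the product of its generators' squares); cross terms between blades sharing an index anticommute and cancel. So B^2 = 0.
Answer: null-rotation, certificate B^2 = 0. Note: conjugating B changes its blade decomposition but never the scalar B^2 = 0, whose sign settles the classification.


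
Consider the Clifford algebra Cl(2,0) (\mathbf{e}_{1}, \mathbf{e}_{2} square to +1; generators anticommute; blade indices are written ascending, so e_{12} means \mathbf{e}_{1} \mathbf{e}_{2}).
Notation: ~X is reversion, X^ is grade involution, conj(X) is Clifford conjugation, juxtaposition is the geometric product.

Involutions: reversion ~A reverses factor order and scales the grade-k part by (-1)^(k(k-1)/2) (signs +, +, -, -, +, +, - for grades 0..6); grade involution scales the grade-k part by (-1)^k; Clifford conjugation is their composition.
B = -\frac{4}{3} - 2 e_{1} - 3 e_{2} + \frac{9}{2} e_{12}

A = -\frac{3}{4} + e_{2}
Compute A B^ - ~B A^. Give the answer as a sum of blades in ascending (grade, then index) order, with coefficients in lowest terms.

first term: 4 - 6 e_{1} - \frac{43}{12} e_{2} - \frac{43}{8} e_{12}
second term: 4 + 6 e_{1} + \frac{43}{12} e_{2} + \frac{43}{8} e_{12}
Answer: -12 e_{1} - \frac{43}{6} e_{2} - \frac{43}{4} e_{12}


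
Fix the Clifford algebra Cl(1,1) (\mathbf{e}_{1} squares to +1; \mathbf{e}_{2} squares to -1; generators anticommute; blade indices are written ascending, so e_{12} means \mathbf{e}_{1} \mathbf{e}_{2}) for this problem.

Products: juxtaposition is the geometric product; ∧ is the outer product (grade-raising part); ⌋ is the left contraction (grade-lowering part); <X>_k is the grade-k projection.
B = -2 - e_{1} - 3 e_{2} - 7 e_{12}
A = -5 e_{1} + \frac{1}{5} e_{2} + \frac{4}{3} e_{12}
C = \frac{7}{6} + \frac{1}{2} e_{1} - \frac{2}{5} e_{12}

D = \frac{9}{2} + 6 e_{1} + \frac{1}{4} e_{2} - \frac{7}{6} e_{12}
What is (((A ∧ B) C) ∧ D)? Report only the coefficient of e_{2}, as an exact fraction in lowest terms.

step 1: 10 e_{1} - \frac{2}{5} e_{2} + \frac{188}{15} e_{12}
step 2: -\frac{1}{75} + \frac{887}{75} e_{1} - \frac{161}{15} e_{2} + \frac{667}{45} e_{12}
step 3: -\frac{3}{50} + \frac{2657}{50} e_{1} - \frac{14491}{300} e_{2} + \frac{24133}{180} e_{12}
Answer: -\frac{14491}{300}


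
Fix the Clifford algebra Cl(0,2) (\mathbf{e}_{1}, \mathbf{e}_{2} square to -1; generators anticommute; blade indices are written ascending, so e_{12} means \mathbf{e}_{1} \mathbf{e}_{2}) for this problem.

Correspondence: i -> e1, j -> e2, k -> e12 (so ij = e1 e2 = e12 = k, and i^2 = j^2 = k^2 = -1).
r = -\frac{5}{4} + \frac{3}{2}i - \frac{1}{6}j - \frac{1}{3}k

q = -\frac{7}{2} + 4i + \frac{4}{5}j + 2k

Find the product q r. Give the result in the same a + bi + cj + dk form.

In blades: q = -\frac{7}{2} + 4 e_{1} + \frac{4}{5} e_{2} + 2 e_{12}, r = -\frac{5}{4} + \frac{3}{2} e_{1} - \frac{1}{6} e_{2} - \frac{1}{3} e_{12}.
Distribute q over r term by term (generator squares from the signature, products reordered to ascending indices): (-\frac{7}{2})*r = \frac{35}{8} - \frac{21}{4} e_{1} + \frac{7}{12} e_{2} + \frac{7}{6} e_{12}; (4 e_{1})*r = -6 - 5 e_{1} + \frac{4}{3} e_{2} - \frac{2}{3} e_{12}; (\frac{4}{5} e_{2})*r = \frac{2}{15} - \frac{4}{15} e_{1} - e_{2} - \frac{6}{5} e_{12}; (2 e_{12})*r = \frac{2}{3} + \frac{1}{3} e_{1} + 3 e_{2} - \frac{5}{2} e_{12}.
Sum: -\frac{33}{40} - \frac{611}{60} e_{1} + \frac{47}{12} e_{2} - \frac{16}{5} e_{12}; translating back through the correspondence:
Answer: -\frac{33}{40} - \frac{611}{60}i + \frac{47}{12}j - \frac{16}{5}k


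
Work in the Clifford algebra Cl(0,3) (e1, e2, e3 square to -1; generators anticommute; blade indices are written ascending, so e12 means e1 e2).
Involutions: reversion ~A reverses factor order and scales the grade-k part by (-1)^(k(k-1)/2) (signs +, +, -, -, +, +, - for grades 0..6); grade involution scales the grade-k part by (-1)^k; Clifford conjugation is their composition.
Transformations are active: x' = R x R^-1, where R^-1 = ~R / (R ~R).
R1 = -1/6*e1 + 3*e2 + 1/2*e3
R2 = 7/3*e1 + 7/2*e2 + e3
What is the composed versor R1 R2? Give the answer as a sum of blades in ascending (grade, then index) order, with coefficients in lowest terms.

Distribute over the terms of R1 (each basis-blade product reordered to ascending indices, repeated generators contracted through their squares):
(-1/6*e1) R2 = 7/18 - 7/12*e12 - 1/6*e13
(3*e2) R2 = -21/2 - 7*e12 + 3*e23
(1/2*e3) R2 = -1/2 - 7/6*e13 - 7/4*e23
Summing the partial products and collecting blades:
Answer: -191/18 - 91/12*e12 - 4/3*e13 + 5/4*e23


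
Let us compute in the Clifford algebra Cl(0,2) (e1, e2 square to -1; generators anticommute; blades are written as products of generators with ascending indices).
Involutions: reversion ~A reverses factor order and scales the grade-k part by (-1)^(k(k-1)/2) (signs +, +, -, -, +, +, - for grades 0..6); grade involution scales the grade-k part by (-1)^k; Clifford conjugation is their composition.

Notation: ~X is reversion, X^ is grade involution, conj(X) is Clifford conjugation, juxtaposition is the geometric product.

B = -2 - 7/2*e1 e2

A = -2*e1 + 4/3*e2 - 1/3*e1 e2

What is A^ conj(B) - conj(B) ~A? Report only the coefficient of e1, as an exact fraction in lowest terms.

first term: 7/6 - 26/3*e1 - 13/3*e2 + 2/3*e1 e2
second term: -7/6 - 2/3*e1 - 29/3*e2 - 2/3*e1 e2
Answer: -8


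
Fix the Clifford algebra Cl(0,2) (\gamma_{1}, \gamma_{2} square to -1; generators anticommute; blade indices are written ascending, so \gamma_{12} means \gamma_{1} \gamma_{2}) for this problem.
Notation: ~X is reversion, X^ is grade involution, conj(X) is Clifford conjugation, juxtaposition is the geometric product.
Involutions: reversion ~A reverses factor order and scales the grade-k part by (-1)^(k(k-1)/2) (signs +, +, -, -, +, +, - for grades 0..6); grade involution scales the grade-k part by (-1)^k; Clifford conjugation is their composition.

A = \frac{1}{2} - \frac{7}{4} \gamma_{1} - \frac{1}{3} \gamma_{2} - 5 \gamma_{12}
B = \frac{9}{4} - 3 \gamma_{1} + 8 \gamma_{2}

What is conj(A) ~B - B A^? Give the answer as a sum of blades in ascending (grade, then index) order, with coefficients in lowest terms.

first term: \frac{89}{24} - \frac{601}{16} \gamma_{1} - \frac{41}{4} \gamma_{2} + \frac{105}{4} \gamma_{12}
second term: \frac{89}{24} - \frac{601}{16} \gamma_{1} - \frac{41}{4} \gamma_{2} - \frac{105}{4} \gamma_{12}
Answer: \frac{105}{2} \gamma_{12}


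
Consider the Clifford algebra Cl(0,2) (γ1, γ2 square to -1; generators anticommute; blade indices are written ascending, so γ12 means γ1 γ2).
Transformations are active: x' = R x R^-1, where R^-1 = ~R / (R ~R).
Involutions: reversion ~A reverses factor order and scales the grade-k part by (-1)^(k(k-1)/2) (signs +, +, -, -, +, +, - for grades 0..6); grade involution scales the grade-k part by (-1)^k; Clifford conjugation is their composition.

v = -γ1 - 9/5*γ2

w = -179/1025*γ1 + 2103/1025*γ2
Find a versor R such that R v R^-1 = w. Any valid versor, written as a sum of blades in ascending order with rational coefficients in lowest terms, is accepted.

The midline construction: v and w both square to -106/25, so reflecting in their sum -1204/1025*γ1 + 258/1025*γ2 exchanges them.
Answer: -1204/1025*γ1 + 258/1025*γ2


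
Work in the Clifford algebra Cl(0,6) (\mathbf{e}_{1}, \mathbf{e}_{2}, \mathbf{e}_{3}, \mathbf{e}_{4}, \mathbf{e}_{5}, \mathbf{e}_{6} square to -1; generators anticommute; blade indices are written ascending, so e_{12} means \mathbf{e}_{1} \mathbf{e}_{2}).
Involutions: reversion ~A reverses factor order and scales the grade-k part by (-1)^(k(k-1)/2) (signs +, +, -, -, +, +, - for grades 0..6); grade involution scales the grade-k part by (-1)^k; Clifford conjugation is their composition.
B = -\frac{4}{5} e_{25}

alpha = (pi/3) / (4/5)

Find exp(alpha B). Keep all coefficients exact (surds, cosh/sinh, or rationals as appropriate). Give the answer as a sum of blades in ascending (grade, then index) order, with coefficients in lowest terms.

B^2 = (-\frac{4}{5})^2*(e_{25})^2 = \frac{16}{25}*(-1) = -\frac{16}{25} (a basis 2-blade squares to minus the product of its generators' squares).
B^2 = -\frac{16}{25} — B^2 < 0, so the exponential closes trigonometrically: l = \frac{4}{5}, alpha*l = \frac{\pi}{3}, so exp(alpha B) = cos(\frac{\pi}{3}) + (sin(\frac{\pi}{3})/(\frac{4}{5}))*B = \frac{1}{2} + (\frac{5 \sqrt{3}}{8})*B.
Answer: \frac{1}{2} - \frac{\sqrt{3}}{2} e_{25}


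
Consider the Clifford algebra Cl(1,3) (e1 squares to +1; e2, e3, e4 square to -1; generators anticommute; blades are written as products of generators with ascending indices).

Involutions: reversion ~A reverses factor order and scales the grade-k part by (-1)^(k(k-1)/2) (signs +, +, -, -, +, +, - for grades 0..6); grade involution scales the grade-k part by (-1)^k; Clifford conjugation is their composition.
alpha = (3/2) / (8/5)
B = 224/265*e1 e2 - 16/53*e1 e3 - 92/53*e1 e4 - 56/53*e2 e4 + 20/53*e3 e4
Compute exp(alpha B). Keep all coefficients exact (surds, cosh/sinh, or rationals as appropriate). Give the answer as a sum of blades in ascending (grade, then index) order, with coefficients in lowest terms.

B^2 term by term: the squares give (224/265)^2*(e1 e2)^2 + (-16/53)^2*(e1 e3)^2 + (-92/53)^2*(e1 e4)^2 + (-56/53)^2*(e2 e4)^2 + (20/53)^2*(e3 e4)^2 = 50176/70225*(+1) + 256/2809*(+1) + 8464/2809*(+1) + 3136/2809*(-1) + 400/2809*(-1) = 64/25 (each basis 2-blade squares to minus the product of its generators' squares); cross terms between blades sharing an index anticommute and cancel; the commuting (index-disjoint) pairs give grade-4 terms 2*c*c'*(blade product), which cancel blade by blade — e1 e2 e3 e4: 1792/2809 - 1792/2809 = 0 — confirming B is simple. So B^2 = 64/25.
B^2 = 64/25 — the positive square puts this in the hyperbolic regime; l = 8/5, alpha*l = 3/2, so exp(alpha B) = cosh(3/2) + (sinh(3/2)/(8/5))*B = cosh(3/2) + (5*sinh(3/2)/8)*B.
Answer: cosh(3/2) + 28*sinh(3/2)/53*e1 e2 - 10*sinh(3/2)/53*e1 e3 - 115*sinh(3/2)/106*e1 e4 - 35*sinh(3/2)/53*e2 e4 + 25*sinh(3/2)/106*e3 e4


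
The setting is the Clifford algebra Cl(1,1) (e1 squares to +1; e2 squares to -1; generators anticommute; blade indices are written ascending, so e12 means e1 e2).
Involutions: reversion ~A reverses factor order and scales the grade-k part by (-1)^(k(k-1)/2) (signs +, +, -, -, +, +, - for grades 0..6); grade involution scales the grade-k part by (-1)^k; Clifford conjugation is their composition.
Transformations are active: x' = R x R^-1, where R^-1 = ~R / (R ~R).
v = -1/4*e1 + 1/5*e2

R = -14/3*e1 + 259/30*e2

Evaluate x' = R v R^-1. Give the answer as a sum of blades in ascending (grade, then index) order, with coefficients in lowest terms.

~R = -14/3*e1 + 259/30*e2, and R ~R = -15827/300, so R^-1 = ~R / (-15827/300).
R v = -14/25 + 49/40*e12
Answer: 195/1292*e1 - 27/1615*e2


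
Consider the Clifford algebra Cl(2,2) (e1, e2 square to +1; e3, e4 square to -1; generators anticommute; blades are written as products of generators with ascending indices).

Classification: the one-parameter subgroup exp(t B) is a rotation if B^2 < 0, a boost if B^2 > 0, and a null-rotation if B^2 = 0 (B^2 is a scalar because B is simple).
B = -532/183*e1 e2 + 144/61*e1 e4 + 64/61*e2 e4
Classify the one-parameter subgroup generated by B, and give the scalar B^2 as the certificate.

B^2 term by term: the squares give (-532/183)^2*(e1 e2)^2 + (144/61)^2*(e1 e4)^2 + (64/61)^2*(e2 e4)^2 = 283024/33489*(-1) + 20736/3721*(+1) + 4096/3721*(+1) = -16/9 (each basis 2-blade squares to minus the product of its generators' squares); cross terms between blades sharing an index anticommute and cancel. So B^2 = -16/9.
Answer: rotation, certificate B^2 = -16/9. Note: conjugating B changes its blade decomposition but never the scalar B^2 = -16/9, whose sign settles the classification.


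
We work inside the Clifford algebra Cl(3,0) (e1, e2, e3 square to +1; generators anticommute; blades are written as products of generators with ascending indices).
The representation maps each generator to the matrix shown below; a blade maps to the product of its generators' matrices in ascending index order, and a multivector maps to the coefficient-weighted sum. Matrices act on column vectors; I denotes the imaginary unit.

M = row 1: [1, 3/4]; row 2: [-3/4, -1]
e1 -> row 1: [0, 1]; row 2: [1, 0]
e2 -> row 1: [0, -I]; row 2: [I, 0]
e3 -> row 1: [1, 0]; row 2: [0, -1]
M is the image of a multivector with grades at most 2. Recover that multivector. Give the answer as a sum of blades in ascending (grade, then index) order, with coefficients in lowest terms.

Method: 1, rho(e1), rho(e2), rho(e3) form a trace-orthogonal basis of the 2x2 complex matrices (tr(X Y) = 2 if X = Y, else 0), so M = m0*1 + m1*rho(e1) + m2*rho(e2) + m3*rho(e3) with m0 = tr(M)/2 = 0, m1 = tr(M rho(e1))/2 = 0, m2 = tr(M rho(e2))/2 = 3*I/4, m3 = tr(M rho(e3))/2 = 1.
Multiplying table entries, the bivector images are rho(e1 e2) = I*rho(e3), rho(e1 e3) = -I*rho(e2), rho(e2 e3) = I*rho(e1); with real blade coefficients the real parts of m0..m3 are the coefficients of 1, e1, e2, e3 and the imaginary parts give the bivectors (e2 e3: Im m1, e1 e3: -Im m2, e1 e2: Im m3).
Answer: e3 - 3/4*e1 e3


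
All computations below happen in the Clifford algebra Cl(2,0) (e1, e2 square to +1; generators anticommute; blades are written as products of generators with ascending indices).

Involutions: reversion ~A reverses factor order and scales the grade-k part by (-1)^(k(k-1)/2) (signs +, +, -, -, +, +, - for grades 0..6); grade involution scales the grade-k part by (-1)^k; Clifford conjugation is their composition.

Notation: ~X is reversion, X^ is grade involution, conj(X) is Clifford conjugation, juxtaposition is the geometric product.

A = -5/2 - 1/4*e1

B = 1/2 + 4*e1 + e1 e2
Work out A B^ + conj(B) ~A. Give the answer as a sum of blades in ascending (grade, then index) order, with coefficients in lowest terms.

first term: -1/4 + 79/8*e1 - 1/4*e2 - 5/2*e1 e2
second term: -1/4 + 79/8*e1 - 1/4*e2 + 5/2*e1 e2
Answer: -1/2 + 79/4*e1 - 1/2*e2


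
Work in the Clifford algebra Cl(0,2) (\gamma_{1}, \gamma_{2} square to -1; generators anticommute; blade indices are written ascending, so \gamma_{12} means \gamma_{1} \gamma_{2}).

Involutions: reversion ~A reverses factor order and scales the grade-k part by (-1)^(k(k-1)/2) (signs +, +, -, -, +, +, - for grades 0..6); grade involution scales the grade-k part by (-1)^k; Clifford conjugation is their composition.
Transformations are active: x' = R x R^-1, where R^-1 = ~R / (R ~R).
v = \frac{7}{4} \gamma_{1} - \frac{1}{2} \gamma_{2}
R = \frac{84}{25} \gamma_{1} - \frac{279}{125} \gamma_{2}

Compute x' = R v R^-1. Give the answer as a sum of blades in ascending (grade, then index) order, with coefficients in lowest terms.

~R = \frac{84}{25} \gamma_{1} - \frac{279}{125} \gamma_{2}, and R ~R = -\frac{254241}{15625}, so R^-1 = ~R / (-\frac{254241}{15625}).
R v = -\frac{1749}{250} + \frac{1113}{500} \gamma_{12}
Answer: \frac{2429}{2132} \gamma_{1} - \frac{1513}{1066} \gamma_{2}


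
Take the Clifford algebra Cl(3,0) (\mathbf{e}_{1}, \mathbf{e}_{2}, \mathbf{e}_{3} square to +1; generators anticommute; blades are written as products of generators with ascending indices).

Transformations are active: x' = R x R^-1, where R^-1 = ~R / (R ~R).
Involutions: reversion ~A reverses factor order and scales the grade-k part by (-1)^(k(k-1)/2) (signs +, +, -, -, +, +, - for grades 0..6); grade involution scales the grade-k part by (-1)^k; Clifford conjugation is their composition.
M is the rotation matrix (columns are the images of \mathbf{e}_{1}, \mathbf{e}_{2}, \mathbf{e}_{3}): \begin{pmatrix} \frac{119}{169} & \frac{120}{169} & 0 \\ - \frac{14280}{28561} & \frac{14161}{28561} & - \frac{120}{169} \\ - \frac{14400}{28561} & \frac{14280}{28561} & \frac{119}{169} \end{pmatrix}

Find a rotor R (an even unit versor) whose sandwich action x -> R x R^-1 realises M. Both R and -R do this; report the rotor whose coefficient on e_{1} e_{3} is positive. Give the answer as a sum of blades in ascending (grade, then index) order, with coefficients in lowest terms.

Method: write R = a + b12*e_{1} e_{2} + b13*e_{1} e_{3} + b23*e_{2} e_{3} with a^2 + b12^2 + b13^2 + b23^2 = 1 (so R^-1 = ~R). Expanding the columns R e_j ~R gives tr M = 4a^2 - 1 and, from the antisymmetric part, M21 - M12 = -4a*b12, M13 - M31 = 4a*b13, M32 - M23 = -4a*b23.
Here tr M = \frac{54383}{28561}, so a^2 = (1 + tr M)/4 = \frac{20736}{28561} and a = ±\frac{144}{169}. Taking a = \frac{144}{169}: M21 - M12 = -\frac{34560}{28561}, M13 - M31 = \frac{14400}{28561}, M32 - M23 = \frac{34560}{28561}, giving b12 = \frac{60}{169}, b13 = \frac{25}{169}, b23 = -\frac{60}{169}, i.e. R = \frac{144}{169} + \frac{60}{169} e_{1} e_{2} + \frac{25}{169} e_{1} e_{3} - \frac{60}{169} e_{2} e_{3}.
Its e_{1} e_{3} coefficient is already positive.
Answer: \frac{144}{169} + \frac{60}{169} e_{1} e_{2} + \frac{25}{169} e_{1} e_{3} - \frac{60}{169} e_{2} e_{3}. Note: both R and -R realise this M (trace \frac{54383}{28561}); the covering map identifies them, and the e_{1} e_{3}-coefficient sign is the tie-breaker.


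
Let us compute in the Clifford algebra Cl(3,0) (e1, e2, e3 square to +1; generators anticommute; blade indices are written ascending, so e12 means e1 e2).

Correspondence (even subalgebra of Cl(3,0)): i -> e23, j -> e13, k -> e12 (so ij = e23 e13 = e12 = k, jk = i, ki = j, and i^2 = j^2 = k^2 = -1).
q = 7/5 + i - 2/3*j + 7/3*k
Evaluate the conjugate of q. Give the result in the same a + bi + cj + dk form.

In blades: q = 7/5 + 7/3*e12 - 2/3*e13 + e23.
Quaternion conjugation is reversion on the even subalgebra: the scalar is fixed and every grade-2 blade flips sign, giving 7/5 - 7/3*e12 + 2/3*e13 - e23; translating back:
Answer: 7/5 - i + 2/3*j - 7/3*k


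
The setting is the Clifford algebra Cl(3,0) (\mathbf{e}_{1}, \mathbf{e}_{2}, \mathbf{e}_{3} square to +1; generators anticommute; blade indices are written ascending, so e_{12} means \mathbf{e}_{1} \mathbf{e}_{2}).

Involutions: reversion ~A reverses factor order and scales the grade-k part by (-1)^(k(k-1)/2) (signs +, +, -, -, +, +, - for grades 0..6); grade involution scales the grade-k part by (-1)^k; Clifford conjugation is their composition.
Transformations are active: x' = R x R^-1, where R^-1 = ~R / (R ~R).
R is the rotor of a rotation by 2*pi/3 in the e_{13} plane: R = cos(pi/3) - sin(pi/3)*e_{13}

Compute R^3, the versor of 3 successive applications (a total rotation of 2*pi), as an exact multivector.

Because a rotor carries half the rotation angle, composing 3 copies of this e_{13}-plane rotor multiplies the phase: 3*(pi/3) = \pi, hence R^3 = cos(\pi) - sin(\pi)*e_{13}.
cos(\pi) = -1 and sin(\pi) = 0, so R^3 = -1. The total rotation 2*pi is 1 full turn, so every vector returns to itself, yet the rotor is -1, on the OTHER sheet of the double cover (an odd number of 2*pi turns).
Answer: -1


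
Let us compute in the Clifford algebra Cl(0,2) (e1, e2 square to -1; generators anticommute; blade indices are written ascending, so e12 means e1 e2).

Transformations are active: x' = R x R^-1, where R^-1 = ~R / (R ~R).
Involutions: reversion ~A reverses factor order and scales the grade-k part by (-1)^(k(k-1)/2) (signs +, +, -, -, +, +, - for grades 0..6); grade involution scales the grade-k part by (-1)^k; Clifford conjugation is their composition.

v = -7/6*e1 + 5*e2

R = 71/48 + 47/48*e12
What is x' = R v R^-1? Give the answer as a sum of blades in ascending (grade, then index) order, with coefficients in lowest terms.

~R = 71/48 - 47/48*e12, and R ~R = 3625/1152, so R^-1 = ~R / (3625/1152).
R v = -1907/288*e1 + 1801/288*e2
Answer: -18337/3625*e1 + 19121/21750*e2


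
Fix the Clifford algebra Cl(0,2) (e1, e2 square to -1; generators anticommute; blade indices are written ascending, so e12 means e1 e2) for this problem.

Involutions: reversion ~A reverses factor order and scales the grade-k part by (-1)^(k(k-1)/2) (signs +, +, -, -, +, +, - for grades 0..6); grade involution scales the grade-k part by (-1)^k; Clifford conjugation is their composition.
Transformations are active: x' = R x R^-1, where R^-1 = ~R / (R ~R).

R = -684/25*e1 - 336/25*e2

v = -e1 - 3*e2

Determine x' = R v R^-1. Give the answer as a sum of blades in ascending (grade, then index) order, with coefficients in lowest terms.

~R = -684/25*e1 - 336/25*e2, and R ~R = -580752/625, so R^-1 = ~R / (-580752/625).
R v = -1692/25 + 1716/25*e12
Answer: -12041/4033*e1 + 4203/4033*e2


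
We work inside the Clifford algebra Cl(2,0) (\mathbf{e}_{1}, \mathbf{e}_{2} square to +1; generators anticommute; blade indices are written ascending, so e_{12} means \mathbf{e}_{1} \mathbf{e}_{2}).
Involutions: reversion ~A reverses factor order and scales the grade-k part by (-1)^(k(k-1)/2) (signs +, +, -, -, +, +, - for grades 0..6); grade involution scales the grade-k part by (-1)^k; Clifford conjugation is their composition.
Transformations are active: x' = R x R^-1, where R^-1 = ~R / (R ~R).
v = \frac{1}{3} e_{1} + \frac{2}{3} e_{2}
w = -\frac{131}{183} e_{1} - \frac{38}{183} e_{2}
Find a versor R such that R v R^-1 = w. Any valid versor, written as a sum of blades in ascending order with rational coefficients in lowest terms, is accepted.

A norm check does it: q(v) = q(w) = \frac{5}{9}, hence R = v + w = -\frac{70}{183} e_{1} + \frac{28}{61} e_{2} realises the map — parallel part kept, (v - w)/2 negated, v carried to w.
Answer: -\frac{70}{183} e_{1} + \frac{28}{61} e_{2}


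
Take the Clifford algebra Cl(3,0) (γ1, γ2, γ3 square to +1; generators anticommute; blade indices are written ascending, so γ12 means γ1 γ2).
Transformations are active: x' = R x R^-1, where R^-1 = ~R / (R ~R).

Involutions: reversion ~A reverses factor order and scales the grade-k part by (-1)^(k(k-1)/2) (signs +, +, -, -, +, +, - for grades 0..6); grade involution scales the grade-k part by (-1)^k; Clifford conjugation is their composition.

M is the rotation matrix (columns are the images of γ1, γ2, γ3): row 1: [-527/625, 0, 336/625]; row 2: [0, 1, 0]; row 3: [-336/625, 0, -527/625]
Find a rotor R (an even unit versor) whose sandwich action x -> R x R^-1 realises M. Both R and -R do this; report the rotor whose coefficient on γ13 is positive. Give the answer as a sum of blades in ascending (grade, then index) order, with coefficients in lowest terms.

Method: write R = a + b12*γ12 + b13*γ13 + b23*γ23 with a^2 + b12^2 + b13^2 + b23^2 = 1 (so R^-1 = ~R). Expanding the columns R e_j ~R gives tr M = 4a^2 - 1 and, from the antisymmetric part, M21 - M12 = -4a*b12, M13 - M31 = 4a*b13, M32 - M23 = -4a*b23.
Here tr M = -429/625, so a^2 = (1 + tr M)/4 = 49/625 and a = ±7/25. Taking a = 7/25: M21 - M12 = 0, M13 - M31 = 672/625, M32 - M23 = 0, giving b12 = 0, b13 = 24/25, b23 = 0, i.e. R = 7/25 + 24/25*γ13.
Its γ13 coefficient is already positive.
Answer: 7/25 + 24/25*γ13. Why the constraint matters: R and -R act identically through the sandwich — M has trace -429/625 either way — so only the sign condition on γ13 picks one of the two preimages.


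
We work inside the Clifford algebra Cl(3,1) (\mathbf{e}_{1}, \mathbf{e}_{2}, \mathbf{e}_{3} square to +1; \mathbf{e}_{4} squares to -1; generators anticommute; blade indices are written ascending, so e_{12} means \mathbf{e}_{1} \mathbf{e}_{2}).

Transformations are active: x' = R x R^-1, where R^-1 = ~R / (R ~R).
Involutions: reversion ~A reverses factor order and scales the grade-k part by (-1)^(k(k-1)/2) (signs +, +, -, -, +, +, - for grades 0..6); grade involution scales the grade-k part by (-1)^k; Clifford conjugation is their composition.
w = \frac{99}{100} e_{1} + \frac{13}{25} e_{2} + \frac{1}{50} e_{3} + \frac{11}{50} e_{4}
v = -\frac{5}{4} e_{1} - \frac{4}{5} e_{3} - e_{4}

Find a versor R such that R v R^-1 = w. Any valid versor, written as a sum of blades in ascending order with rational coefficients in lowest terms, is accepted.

Here q(v) = q(w) = \frac{481}{400}; the classical choice R = v + w = -\frac{13}{50} e_{1} + \frac{13}{25} e_{2} - \frac{39}{50} e_{3} - \frac{39}{50} e_{4} then realises v -> w under the sandwich.
Answer: -\frac{13}{50} e_{1} + \frac{13}{25} e_{2} - \frac{39}{50} e_{3} - \frac{39}{50} e_{4}


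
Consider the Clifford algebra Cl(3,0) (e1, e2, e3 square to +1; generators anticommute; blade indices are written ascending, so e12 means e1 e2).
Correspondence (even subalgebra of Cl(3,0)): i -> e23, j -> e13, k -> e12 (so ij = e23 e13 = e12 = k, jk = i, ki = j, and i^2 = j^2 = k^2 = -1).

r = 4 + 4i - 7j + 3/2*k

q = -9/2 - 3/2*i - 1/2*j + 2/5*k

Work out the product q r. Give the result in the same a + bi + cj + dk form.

In blades: q = -9/2 + 2/5*e12 - 1/2*e13 - 3/2*e23, r = 4 + 3/2*e12 - 7*e13 + 4*e23.
Distribute q over r term by term (generator squares from the signature, products reordered to ascending indices): (-9/2)*r = -18 - 27/4*e12 + 63/2*e13 - 18*e23; (2/5*e12)*r = -3/5 + 8/5*e12 + 8/5*e13 + 14/5*e23; (-1/2*e13)*r = -7/2 + 2*e12 - 2*e13 - 3/4*e23; (-3/2*e23)*r = 6 + 21/2*e12 + 9/4*e13 - 6*e23.
Sum: -161/10 + 147/20*e12 + 667/20*e13 - 439/20*e23; translating back through the correspondence:
Answer: -161/10 - 439/20*i + 667/20*j + 147/20*k


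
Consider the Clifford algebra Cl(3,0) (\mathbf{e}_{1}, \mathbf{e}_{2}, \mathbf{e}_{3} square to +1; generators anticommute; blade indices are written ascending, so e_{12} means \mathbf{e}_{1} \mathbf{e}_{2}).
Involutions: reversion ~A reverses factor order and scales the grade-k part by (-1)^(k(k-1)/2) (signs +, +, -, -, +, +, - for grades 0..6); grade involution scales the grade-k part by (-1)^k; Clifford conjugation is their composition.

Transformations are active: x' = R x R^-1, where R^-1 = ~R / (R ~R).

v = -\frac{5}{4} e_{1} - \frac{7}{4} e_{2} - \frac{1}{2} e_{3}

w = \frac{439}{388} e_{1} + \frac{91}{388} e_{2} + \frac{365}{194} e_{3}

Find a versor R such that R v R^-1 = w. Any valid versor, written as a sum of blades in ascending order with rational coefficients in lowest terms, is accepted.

Take R = v + w = -\frac{23}{194} e_{1} - \frac{147}{97} e_{2} + \frac{134}{97} e_{3}. Because q(v) = q(w) = \frac{39}{8}, conjugation by R sends v exactly to w.
Answer: -\frac{23}{194} e_{1} - \frac{147}{97} e_{2} + \frac{134}{97} e_{3}


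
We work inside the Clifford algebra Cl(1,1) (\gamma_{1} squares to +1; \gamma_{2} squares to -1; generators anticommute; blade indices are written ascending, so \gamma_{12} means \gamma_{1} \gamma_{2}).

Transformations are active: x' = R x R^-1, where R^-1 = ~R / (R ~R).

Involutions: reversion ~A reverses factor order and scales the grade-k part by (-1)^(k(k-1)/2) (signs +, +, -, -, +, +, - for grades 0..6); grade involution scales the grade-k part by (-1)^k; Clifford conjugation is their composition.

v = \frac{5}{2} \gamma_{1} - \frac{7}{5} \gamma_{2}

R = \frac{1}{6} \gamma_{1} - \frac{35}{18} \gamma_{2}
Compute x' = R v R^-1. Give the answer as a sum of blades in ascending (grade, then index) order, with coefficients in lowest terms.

~R = \frac{1}{6} \gamma_{1} - \frac{35}{18} \gamma_{2}, and R ~R = -\frac{304}{81}, so R^-1 = ~R / (-\frac{304}{81}).
R v = -\frac{83}{36} + \frac{833}{180} \gamma_{12}
Answer: -\frac{2791}{1216} \gamma_{1} - \frac{6013}{6080} \gamma_{2}


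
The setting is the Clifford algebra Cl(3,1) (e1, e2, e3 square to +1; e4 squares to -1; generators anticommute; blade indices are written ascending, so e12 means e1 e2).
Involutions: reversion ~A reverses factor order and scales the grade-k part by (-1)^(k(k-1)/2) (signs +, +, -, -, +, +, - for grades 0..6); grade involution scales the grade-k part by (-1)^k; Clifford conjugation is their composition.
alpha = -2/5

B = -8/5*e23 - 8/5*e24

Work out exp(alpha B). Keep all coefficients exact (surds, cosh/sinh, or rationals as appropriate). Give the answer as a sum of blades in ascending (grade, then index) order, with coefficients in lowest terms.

B^2 term by term: the squares give (-8/5)^2*(e23)^2 + (-8/5)^2*(e24)^2 = 64/25*(-1) + 64/25*(+1) = 0 (each basis 2-blade squares to minus the product of its generators' squares); cross terms between blades sharing an index anticommute and cancel. So B^2 = 0.
B^2 = 0, hence only two terms survive: exp(alpha B) = 1 + alpha B (parabolic case).
Answer: 1 + 16/25*e23 + 16/25*e24


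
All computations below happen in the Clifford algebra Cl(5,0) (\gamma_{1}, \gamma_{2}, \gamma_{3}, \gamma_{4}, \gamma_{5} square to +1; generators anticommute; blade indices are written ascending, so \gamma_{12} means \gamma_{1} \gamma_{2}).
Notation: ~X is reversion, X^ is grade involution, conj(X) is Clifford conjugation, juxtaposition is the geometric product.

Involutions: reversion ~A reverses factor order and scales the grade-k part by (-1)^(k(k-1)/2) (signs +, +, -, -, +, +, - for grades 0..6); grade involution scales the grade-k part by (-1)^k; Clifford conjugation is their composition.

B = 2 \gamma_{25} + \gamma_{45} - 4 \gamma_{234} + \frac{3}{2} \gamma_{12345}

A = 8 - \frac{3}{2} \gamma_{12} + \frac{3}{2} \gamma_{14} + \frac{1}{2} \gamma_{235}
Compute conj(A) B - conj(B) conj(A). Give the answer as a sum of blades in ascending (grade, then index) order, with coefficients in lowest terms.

first term: \gamma_{3} - \frac{3}{4} \gamma_{14} + \frac{3}{2} \gamma_{15} + 16 \gamma_{25} + 6 \gamma_{45} + 6 \gamma_{123} - 6 \gamma_{134} - \frac{65}{2} \gamma_{234} + \frac{9}{4} \gamma_{235} - \frac{9}{4} \gamma_{345} + \frac{9}{2} \gamma_{1245} + 12 \gamma_{12345}
second term: -\gamma_{3} + \frac{3}{4} \gamma_{14} + \frac{3}{2} \gamma_{15} - 16 \gamma_{25} - 6 \gamma_{45} - 6 \gamma_{123} + 6 \gamma_{134} - \frac{65}{2} \gamma_{234} - \frac{9}{4} \gamma_{235} + \frac{9}{4} \gamma_{345} - \frac{9}{2} \gamma_{1245} - 12 \gamma_{12345}
Answer: 2 \gamma_{3} - \frac{3}{2} \gamma_{14} + 32 \gamma_{25} + 12 \gamma_{45} + 12 \gamma_{123} - 12 \gamma_{134} + \frac{9}{2} \gamma_{235} - \frac{9}{2} \gamma_{345} + 9 \gamma_{1245} + 24 \gamma_{12345}


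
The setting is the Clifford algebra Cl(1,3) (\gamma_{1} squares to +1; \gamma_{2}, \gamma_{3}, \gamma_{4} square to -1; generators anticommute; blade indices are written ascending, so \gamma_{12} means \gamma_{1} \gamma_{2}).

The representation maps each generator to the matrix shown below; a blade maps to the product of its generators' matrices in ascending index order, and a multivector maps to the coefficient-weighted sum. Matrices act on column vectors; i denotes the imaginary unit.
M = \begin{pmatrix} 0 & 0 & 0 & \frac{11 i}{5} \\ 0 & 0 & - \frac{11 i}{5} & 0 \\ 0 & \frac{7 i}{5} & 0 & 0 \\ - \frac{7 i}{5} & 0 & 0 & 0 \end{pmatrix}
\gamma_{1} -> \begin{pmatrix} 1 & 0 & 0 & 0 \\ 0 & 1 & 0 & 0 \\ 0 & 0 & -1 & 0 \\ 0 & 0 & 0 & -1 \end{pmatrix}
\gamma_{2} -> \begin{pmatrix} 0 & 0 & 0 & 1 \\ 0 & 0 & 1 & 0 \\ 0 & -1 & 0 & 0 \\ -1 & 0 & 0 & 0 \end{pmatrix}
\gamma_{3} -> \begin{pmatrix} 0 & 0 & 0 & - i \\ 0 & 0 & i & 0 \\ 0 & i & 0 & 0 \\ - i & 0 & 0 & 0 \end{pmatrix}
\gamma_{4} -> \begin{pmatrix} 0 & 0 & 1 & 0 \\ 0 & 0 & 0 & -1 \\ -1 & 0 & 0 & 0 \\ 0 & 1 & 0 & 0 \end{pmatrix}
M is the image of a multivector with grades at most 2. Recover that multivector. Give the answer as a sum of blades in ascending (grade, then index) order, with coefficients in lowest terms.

Method: the blade images are trace-orthogonal — tr(rho(e_A) rho(e_B)^-1) = 4 if A = B and 0 otherwise — and rho(e_A)^-1 = (e_A)^2 * rho(e_A) with (e_A)^2 = +1 or -1, so the coefficient of e_A in the preimage is (e_A)^2 * tr(M rho(e_A))/4.
Nonzero projections over blades of grade <= 2: \gamma_{3}: (\gamma_{3})^2 = -1, tr(M rho(\gamma_{3})) = \frac{8}{5}, coefficient -\frac{2}{5}; \gamma_{13}: (\gamma_{13})^2 = +1, tr(M rho(\gamma_{13})) = - \frac{36}{5}, coefficient -\frac{9}{5}. Every other blade of grade <= 2 projects to 0.
Answer: -\frac{2}{5} \gamma_{3} - \frac{9}{5} \gamma_{13}
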